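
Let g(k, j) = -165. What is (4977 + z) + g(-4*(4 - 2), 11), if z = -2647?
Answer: 2165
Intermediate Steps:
(4977 + z) + g(-4*(4 - 2), 11) = (4977 - 2647) - 165 = 2330 - 165 = 2165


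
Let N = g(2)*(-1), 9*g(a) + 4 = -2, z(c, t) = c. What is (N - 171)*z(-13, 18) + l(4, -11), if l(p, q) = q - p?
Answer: 6598/3 ≈ 2199.3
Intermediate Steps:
g(a) = -2/3 (g(a) = -4/9 + (1/9)*(-2) = -4/9 - 2/9 = -2/3)
N = 2/3 (N = -2/3*(-1) = 2/3 ≈ 0.66667)
(N - 171)*z(-13, 18) + l(4, -11) = (2/3 - 171)*(-13) + (-11 - 1*4) = -511/3*(-13) + (-11 - 4) = 6643/3 - 15 = 6598/3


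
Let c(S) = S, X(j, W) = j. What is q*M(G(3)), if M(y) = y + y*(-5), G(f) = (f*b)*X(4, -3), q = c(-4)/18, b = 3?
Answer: 32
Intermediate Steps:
q = -2/9 (q = -4/18 = -4*1/18 = -2/9 ≈ -0.22222)
G(f) = 12*f (G(f) = (f*3)*4 = (3*f)*4 = 12*f)
M(y) = -4*y (M(y) = y - 5*y = -4*y)
q*M(G(3)) = -(-8)*12*3/9 = -(-8)*36/9 = -2/9*(-144) = 32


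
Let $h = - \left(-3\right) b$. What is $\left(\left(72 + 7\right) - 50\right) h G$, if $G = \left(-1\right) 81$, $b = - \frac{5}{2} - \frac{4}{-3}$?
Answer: $\frac{16443}{2} \approx 8221.5$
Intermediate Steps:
$b = - \frac{7}{6}$ ($b = \left(-5\right) \frac{1}{2} - - \frac{4}{3} = - \frac{5}{2} + \frac{4}{3} = - \frac{7}{6} \approx -1.1667$)
$G = -81$
$h = - \frac{7}{2}$ ($h = - \frac{\left(-3\right) \left(-7\right)}{6} = \left(-1\right) \frac{7}{2} = - \frac{7}{2} \approx -3.5$)
$\left(\left(72 + 7\right) - 50\right) h G = \left(\left(72 + 7\right) - 50\right) \left(- \frac{7}{2}\right) \left(-81\right) = \left(79 - 50\right) \left(- \frac{7}{2}\right) \left(-81\right) = 29 \left(- \frac{7}{2}\right) \left(-81\right) = \left(- \frac{203}{2}\right) \left(-81\right) = \frac{16443}{2}$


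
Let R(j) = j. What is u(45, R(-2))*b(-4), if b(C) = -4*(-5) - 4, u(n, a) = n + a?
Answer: 688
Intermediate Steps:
u(n, a) = a + n
b(C) = 16 (b(C) = 20 - 4 = 16)
u(45, R(-2))*b(-4) = (-2 + 45)*16 = 43*16 = 688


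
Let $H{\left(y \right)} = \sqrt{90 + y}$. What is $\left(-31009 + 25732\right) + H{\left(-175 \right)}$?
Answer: $-5277 + i \sqrt{85} \approx -5277.0 + 9.2195 i$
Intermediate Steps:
$\left(-31009 + 25732\right) + H{\left(-175 \right)} = \left(-31009 + 25732\right) + \sqrt{90 - 175} = -5277 + \sqrt{-85} = -5277 + i \sqrt{85}$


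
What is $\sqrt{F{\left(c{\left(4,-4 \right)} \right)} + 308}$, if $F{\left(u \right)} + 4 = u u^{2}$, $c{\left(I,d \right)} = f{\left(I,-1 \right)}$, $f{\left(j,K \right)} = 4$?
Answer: $4 \sqrt{23} \approx 19.183$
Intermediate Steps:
$c{\left(I,d \right)} = 4$
$F{\left(u \right)} = -4 + u^{3}$ ($F{\left(u \right)} = -4 + u u^{2} = -4 + u^{3}$)
$\sqrt{F{\left(c{\left(4,-4 \right)} \right)} + 308} = \sqrt{\left(-4 + 4^{3}\right) + 308} = \sqrt{\left(-4 + 64\right) + 308} = \sqrt{60 + 308} = \sqrt{368} = 4 \sqrt{23}$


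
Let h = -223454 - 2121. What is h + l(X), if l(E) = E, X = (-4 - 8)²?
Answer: -225431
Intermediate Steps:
X = 144 (X = (-12)² = 144)
h = -225575
h + l(X) = -225575 + 144 = -225431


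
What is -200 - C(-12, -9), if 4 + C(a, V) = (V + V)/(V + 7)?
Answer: -205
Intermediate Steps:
C(a, V) = -4 + 2*V/(7 + V) (C(a, V) = -4 + (V + V)/(V + 7) = -4 + (2*V)/(7 + V) = -4 + 2*V/(7 + V))
-200 - C(-12, -9) = -200 - 2*(-14 - 1*(-9))/(7 - 9) = -200 - 2*(-14 + 9)/(-2) = -200 - 2*(-1)*(-5)/2 = -200 - 1*5 = -200 - 5 = -205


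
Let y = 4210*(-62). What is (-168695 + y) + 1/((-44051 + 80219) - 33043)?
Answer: -1342859374/3125 ≈ -4.2972e+5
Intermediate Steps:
y = -261020
(-168695 + y) + 1/((-44051 + 80219) - 33043) = (-168695 - 261020) + 1/((-44051 + 80219) - 33043) = -429715 + 1/(36168 - 33043) = -429715 + 1/3125 = -1342859374/3125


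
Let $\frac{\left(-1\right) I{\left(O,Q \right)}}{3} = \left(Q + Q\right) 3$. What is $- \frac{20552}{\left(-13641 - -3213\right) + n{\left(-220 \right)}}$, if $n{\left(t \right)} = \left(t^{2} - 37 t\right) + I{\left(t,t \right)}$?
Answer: $- \frac{2569}{6259} \approx -0.41045$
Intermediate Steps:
$I{\left(O,Q \right)} = - 18 Q$ ($I{\left(O,Q \right)} = - 3 \left(Q + Q\right) 3 = - 3 \cdot 2 Q 3 = - 3 \cdot 6 Q = - 18 Q$)
$n{\left(t \right)} = t^{2} - 55 t$ ($n{\left(t \right)} = \left(t^{2} - 37 t\right) - 18 t = t^{2} - 55 t$)
$- \frac{20552}{\left(-13641 - -3213\right) + n{\left(-220 \right)}} = - \frac{20552}{\left(-13641 - -3213\right) - 220 \left(-55 - 220\right)} = - \frac{20552}{\left(-13641 + \left(-5057 + 8270\right)\right) - -60500} = - \frac{20552}{\left(-13641 + 3213\right) + 60500} = - \frac{20552}{-10428 + 60500} = - \frac{20552}{50072} = \left(-20552\right) \frac{1}{50072} = - \frac{2569}{6259}$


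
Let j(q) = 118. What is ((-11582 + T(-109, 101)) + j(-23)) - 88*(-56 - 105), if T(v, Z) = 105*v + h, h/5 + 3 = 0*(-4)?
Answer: -8756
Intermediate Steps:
h = -15 (h = -15 + 5*(0*(-4)) = -15 + 5*0 = -15 + 0 = -15)
T(v, Z) = -15 + 105*v (T(v, Z) = 105*v - 15 = -15 + 105*v)
((-11582 + T(-109, 101)) + j(-23)) - 88*(-56 - 105) = ((-11582 + (-15 + 105*(-109))) + 118) - 88*(-56 - 105) = ((-11582 + (-15 - 11445)) + 118) - 88*(-161) = ((-11582 - 11460) + 118) - 1*(-14168) = (-23042 + 118) + 14168 = -22924 + 14168 = -8756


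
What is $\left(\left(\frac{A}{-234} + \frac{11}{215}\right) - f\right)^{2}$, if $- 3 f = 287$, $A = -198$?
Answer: $\frac{655596276721}{70308225} \approx 9324.6$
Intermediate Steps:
$f = - \frac{287}{3}$ ($f = \left(- \frac{1}{3}\right) 287 = - \frac{287}{3} \approx -95.667$)
$\left(\left(\frac{A}{-234} + \frac{11}{215}\right) - f\right)^{2} = \left(\left(- \frac{198}{-234} + \frac{11}{215}\right) - - \frac{287}{3}\right)^{2} = \left(\left(\left(-198\right) \left(- \frac{1}{234}\right) + 11 \cdot \frac{1}{215}\right) + \frac{287}{3}\right)^{2} = \left(\left(\frac{11}{13} + \frac{11}{215}\right) + \frac{287}{3}\right)^{2} = \left(\frac{2508}{2795} + \frac{287}{3}\right)^{2} = \left(\frac{809689}{8385}\right)^{2} = \frac{655596276721}{70308225}$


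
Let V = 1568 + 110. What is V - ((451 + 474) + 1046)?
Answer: -293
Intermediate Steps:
V = 1678
V - ((451 + 474) + 1046) = 1678 - ((451 + 474) + 1046) = 1678 - (925 + 1046) = 1678 - 1*1971 = 1678 - 1971 = -293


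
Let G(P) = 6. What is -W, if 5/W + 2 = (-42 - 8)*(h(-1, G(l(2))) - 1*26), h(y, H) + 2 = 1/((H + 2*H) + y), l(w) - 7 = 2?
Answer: -85/23716 ≈ -0.0035841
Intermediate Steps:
l(w) = 9 (l(w) = 7 + 2 = 9)
h(y, H) = -2 + 1/(y + 3*H) (h(y, H) = -2 + 1/((H + 2*H) + y) = -2 + 1/(3*H + y) = -2 + 1/(y + 3*H))
W = 85/23716 (W = 5/(-2 + (-42 - 8)*((1 - 6*6 - 2*(-1))/(-1 + 3*6) - 1*26)) = 5/(-2 - 50*((1 - 36 + 2)/(-1 + 18) - 26)) = 5/(-2 - 50*(-33/17 - 26)) = 5/(-2 - 50*(-475/17)) = 5/(-2 + 23750/17) = 5/(23716/17) = 5*(17/23716) = 85/23716 ≈ 0.0035841)
-W = -1*85/23716 = -85/23716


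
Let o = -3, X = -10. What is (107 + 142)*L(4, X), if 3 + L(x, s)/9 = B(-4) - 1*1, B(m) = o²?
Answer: 11205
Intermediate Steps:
B(m) = 9 (B(m) = (-3)² = 9)
L(x, s) = 45 (L(x, s) = -27 + 9*(9 - 1*1) = -27 + 9*(9 - 1) = -27 + 9*8 = -27 + 72 = 45)
(107 + 142)*L(4, X) = (107 + 142)*45 = 249*45 = 11205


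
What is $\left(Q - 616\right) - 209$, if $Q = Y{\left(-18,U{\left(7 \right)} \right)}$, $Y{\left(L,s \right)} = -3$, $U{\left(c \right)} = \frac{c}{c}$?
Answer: $-828$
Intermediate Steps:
$U{\left(c \right)} = 1$
$Q = -3$
$\left(Q - 616\right) - 209 = \left(-3 - 616\right) - 209 = -619 - 209 = -828$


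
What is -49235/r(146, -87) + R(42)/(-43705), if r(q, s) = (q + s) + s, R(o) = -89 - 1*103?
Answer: 2151821051/1223740 ≈ 1758.4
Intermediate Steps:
R(o) = -192 (R(o) = -89 - 103 = -192)
r(q, s) = q + 2*s
-49235/r(146, -87) + R(42)/(-43705) = -49235/(146 + 2*(-87)) - 192/(-43705) = -49235/(146 - 174) - 192*(-1/43705) = -49235/(-28) + 192/43705 = -49235*(-1/28) + 192/43705 = 49235/28 + 192/43705 = 2151821051/1223740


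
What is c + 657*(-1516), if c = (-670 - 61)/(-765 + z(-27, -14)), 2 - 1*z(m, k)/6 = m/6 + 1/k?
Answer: -5058739831/5079 ≈ -9.9601e+5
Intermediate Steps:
z(m, k) = 12 - m - 6/k (z(m, k) = 12 - 6*(m/6 + 1/k) = 12 - 6*(1/k + m/6) = 12 + (-m - 6/k) = 12 - m - 6/k)
c = 5117/5079 (c = (-670 - 61)/(-765 + (12 - 1*(-27) - 6/(-14))) = -731/(-765 + (12 + 27 - 6*(-1/14))) = -731/(-765 + (12 + 27 + 3/7)) = -731/(-765 + 276/7) = -731/(-5079/7) = -731*(-7/5079) = 5117/5079 ≈ 1.0075)
c + 657*(-1516) = 5117/5079 + 657*(-1516) = 5117/5079 - 996012 = -5058739831/5079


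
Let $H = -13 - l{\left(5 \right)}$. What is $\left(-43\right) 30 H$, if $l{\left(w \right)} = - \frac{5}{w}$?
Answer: $15480$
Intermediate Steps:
$H = -12$ ($H = -13 - - \frac{5}{5} = -13 - \left(-5\right) \frac{1}{5} = -13 - -1 = -13 + 1 = -12$)
$\left(-43\right) 30 H = \left(-43\right) 30 \left(-12\right) = \left(-1290\right) \left(-12\right) = 15480$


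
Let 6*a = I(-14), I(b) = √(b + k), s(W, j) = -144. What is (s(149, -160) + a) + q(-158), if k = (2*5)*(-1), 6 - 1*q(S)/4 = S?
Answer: 512 + I*√6/3 ≈ 512.0 + 0.8165*I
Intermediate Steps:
q(S) = 24 - 4*S
k = -10 (k = 10*(-1) = -10)
I(b) = √(-10 + b) (I(b) = √(b - 10) = √(-10 + b))
a = I*√6/3 (a = √(-10 - 14)/6 = √(-24)/6 = (2*I*√6)/6 = I*√6/3 ≈ 0.8165*I)
(s(149, -160) + a) + q(-158) = (-144 + I*√6/3) + (24 - 4*(-158)) = (-144 + I*√6/3) + (24 + 632) = (-144 + I*√6/3) + 656 = 512 + I*√6/3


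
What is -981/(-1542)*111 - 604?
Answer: -274159/514 ≈ -533.38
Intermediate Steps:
-981/(-1542)*111 - 604 = -981*(-1/1542)*111 - 604 = (327/514)*111 - 604 = 36297/514 - 604 = -274159/514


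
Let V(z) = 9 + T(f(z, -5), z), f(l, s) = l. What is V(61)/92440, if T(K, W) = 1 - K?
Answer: -51/92440 ≈ -0.00055171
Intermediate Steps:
V(z) = 10 - z (V(z) = 9 + (1 - z) = 10 - z)
V(61)/92440 = (10 - 1*61)/92440 = (10 - 61)*(1/92440) = -51*1/92440 = -51/92440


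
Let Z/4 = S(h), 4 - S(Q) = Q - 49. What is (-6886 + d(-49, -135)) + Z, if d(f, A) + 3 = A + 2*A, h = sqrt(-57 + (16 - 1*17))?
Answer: -7082 - 4*I*sqrt(58) ≈ -7082.0 - 30.463*I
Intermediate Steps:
h = I*sqrt(58) (h = sqrt(-57 + (16 - 17)) = sqrt(-57 - 1) = sqrt(-58) = I*sqrt(58) ≈ 7.6158*I)
S(Q) = 53 - Q (S(Q) = 4 - (Q - 49) = 4 - (-49 + Q) = 4 + (49 - Q) = 53 - Q)
d(f, A) = -3 + 3*A (d(f, A) = -3 + (A + 2*A) = -3 + 3*A)
Z = 212 - 4*I*sqrt(58) (Z = 4*(53 - I*sqrt(58)) = 212 - 4*I*sqrt(58) ≈ 212.0 - 30.463*I)
(-6886 + d(-49, -135)) + Z = (-6886 + (-3 + 3*(-135))) + (212 - 4*I*sqrt(58)) = (-6886 + (-3 - 405)) + (212 - 4*I*sqrt(58)) = (-6886 - 408) + (212 - 4*I*sqrt(58)) = -7294 + (212 - 4*I*sqrt(58)) = -7082 - 4*I*sqrt(58)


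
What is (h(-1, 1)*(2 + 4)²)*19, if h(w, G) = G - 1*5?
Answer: -2736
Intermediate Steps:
h(w, G) = -5 + G (h(w, G) = G - 5 = -5 + G)
(h(-1, 1)*(2 + 4)²)*19 = ((-5 + 1)*(2 + 4)²)*19 = -4*6²*19 = -4*36*19 = -144*19 = -2736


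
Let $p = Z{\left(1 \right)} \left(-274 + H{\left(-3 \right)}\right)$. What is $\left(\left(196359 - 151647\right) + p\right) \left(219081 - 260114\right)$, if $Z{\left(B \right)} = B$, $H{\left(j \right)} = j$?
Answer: $-1823301355$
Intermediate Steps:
$p = -277$ ($p = 1 \left(-274 - 3\right) = 1 \left(-277\right) = -277$)
$\left(\left(196359 - 151647\right) + p\right) \left(219081 - 260114\right) = \left(\left(196359 - 151647\right) - 277\right) \left(219081 - 260114\right) = \left(\left(196359 - 151647\right) - 277\right) \left(-41033\right) = \left(44712 - 277\right) \left(-41033\right) = 44435 \left(-41033\right) = -1823301355$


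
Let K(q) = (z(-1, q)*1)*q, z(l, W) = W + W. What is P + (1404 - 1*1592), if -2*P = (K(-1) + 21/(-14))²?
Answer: -1505/8 ≈ -188.13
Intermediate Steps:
z(l, W) = 2*W
K(q) = 2*q² (K(q) = ((2*q)*1)*q = (2*q)*q = 2*q²)
P = -⅛ (P = -(2*(-1)² + 21/(-14))²/2 = -(2*1 + 21*(-1/14))²/2 = -(2 - 3/2)²/2 = -(½)²/2 = -½*¼ = -⅛ ≈ -0.12500)
P + (1404 - 1*1592) = -⅛ + (1404 - 1*1592) = -⅛ + (1404 - 1592) = -⅛ - 188 = -1505/8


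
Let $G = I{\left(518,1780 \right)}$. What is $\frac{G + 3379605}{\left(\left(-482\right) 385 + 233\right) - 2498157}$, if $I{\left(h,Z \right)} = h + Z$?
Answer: $- \frac{375767}{298166} \approx -1.2603$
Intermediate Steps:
$I{\left(h,Z \right)} = Z + h$
$G = 2298$ ($G = 1780 + 518 = 2298$)
$\frac{G + 3379605}{\left(\left(-482\right) 385 + 233\right) - 2498157} = \frac{2298 + 3379605}{\left(\left(-482\right) 385 + 233\right) - 2498157} = \frac{3381903}{\left(-185570 + 233\right) - 2498157} = \frac{3381903}{-185337 - 2498157} = \frac{3381903}{-2683494} = 3381903 \left(- \frac{1}{2683494}\right) = - \frac{375767}{298166}$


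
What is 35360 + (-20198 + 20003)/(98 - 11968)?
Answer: 83944679/2374 ≈ 35360.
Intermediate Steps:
35360 + (-20198 + 20003)/(98 - 11968) = 35360 - 195/(-11870) = 35360 - 195*(-1/11870) = 35360 + 39/2374 = 83944679/2374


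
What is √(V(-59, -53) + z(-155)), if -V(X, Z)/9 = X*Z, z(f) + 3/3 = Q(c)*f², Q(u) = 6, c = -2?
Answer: √116006 ≈ 340.60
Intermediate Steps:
z(f) = -1 + 6*f²
V(X, Z) = -9*X*Z
√(V(-59, -53) + z(-155)) = √(-9*(-59)*(-53) + (-1 + 6*(-155)²)) = √(-28143 + (-1 + 6*24025)) = √(-28143 + (-1 + 144150)) = √(-28143 + 144149) = √116006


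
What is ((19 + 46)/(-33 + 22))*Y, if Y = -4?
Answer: 260/11 ≈ 23.636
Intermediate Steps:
((19 + 46)/(-33 + 22))*Y = ((19 + 46)/(-33 + 22))*(-4) = (65/(-11))*(-4) = (65*(-1/11))*(-4) = -65/11*(-4) = 260/11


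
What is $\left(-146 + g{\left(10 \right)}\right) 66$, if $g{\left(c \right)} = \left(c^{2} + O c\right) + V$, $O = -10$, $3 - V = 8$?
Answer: $-9966$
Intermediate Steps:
$V = -5$ ($V = 3 - 8 = -5$)
$g{\left(c \right)} = -5 + c^{2} - 10 c$ ($g{\left(c \right)} = \left(c^{2} - 10 c\right) - 5 = -5 + c^{2} - 10 c$)
$\left(-146 + g{\left(10 \right)}\right) 66 = \left(-146 - \left(105 - 100\right)\right) 66 = \left(-146 - 5\right) 66 = \left(-151\right) 66 = -9966$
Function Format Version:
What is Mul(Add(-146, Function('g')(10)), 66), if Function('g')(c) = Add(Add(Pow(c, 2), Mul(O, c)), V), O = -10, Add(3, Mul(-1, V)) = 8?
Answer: -9966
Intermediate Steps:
V = -5 (V = Add(3, Mul(-1, 8)) = Add(3, -8) = -5)
Function('g')(c) = Add(-5, Pow(c, 2), Mul(-10, c)) (Function('g')(c) = Add(Add(Pow(c, 2), Mul(-10, c)), -5) = Add(-5, Pow(c, 2), Mul(-10, c)))
Mul(Add(-146, Function('g')(10)), 66) = Mul(Add(-146, Add(-5, Pow(10, 2), Mul(-10, 10))), 66) = Mul(Add(-146, Add(-5, 100, -100)), 66) = Mul(Add(-146, -5), 66) = Mul(-151, 66) = -9966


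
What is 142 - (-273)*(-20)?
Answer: -5318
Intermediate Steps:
142 - (-273)*(-20) = 142 - 91*60 = 142 - 5460 = -5318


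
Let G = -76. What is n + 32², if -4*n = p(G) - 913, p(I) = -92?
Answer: 5101/4 ≈ 1275.3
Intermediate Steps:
n = 1005/4 (n = -(-92 - 913)/4 = -¼*(-1005) = 1005/4 ≈ 251.25)
n + 32² = 1005/4 + 32² = 1005/4 + 1024 = 5101/4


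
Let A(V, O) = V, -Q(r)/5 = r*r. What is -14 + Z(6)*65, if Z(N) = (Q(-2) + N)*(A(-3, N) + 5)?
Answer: -1834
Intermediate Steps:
Q(r) = -5*r**2 (Q(r) = -5*r*r = -5*r**2)
Z(N) = -40 + 2*N (Z(N) = (-5*(-2)**2 + N)*(-3 + 5) = (-5*4 + N)*2 = (-20 + N)*2 = -40 + 2*N)
-14 + Z(6)*65 = -14 + (-40 + 2*6)*65 = -14 + (-40 + 12)*65 = -14 - 28*65 = -14 - 1820 = -1834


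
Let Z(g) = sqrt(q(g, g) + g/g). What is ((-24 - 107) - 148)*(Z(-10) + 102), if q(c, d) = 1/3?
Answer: -28458 - 186*sqrt(3) ≈ -28780.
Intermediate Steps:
q(c, d) = 1/3
Z(g) = 2*sqrt(3)/3 (Z(g) = sqrt(1/3 + g/g) = sqrt(1/3 + 1) = sqrt(4/3) = 2*sqrt(3)/3)
((-24 - 107) - 148)*(Z(-10) + 102) = ((-24 - 107) - 148)*(2*sqrt(3)/3 + 102) = (-131 - 148)*(102 + 2*sqrt(3)/3) = -279*(102 + 2*sqrt(3)/3) = -28458 - 186*sqrt(3)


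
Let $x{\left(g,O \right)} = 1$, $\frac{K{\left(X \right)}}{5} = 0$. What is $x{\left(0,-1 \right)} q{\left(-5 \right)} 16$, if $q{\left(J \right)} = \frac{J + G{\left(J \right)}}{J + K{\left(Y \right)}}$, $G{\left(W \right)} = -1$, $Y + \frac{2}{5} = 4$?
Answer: $\frac{96}{5} \approx 19.2$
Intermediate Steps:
$Y = \frac{18}{5}$ ($Y = - \frac{2}{5} + 4 = \frac{18}{5} \approx 3.6$)
$K{\left(X \right)} = 0$ ($K{\left(X \right)} = 5 \cdot 0 = 0$)
$q{\left(J \right)} = \frac{-1 + J}{J}$ ($q{\left(J \right)} = \frac{J - 1}{J + 0} = \frac{-1 + J}{J}$)
$x{\left(0,-1 \right)} q{\left(-5 \right)} 16 = 1 \frac{-1 - 5}{-5} \cdot 16 = 1 \left(\left(- \frac{1}{5}\right) \left(-6\right)\right) 16 = 1 \cdot \frac{6}{5} \cdot 16 = \frac{6}{5} \cdot 16 = \frac{96}{5}$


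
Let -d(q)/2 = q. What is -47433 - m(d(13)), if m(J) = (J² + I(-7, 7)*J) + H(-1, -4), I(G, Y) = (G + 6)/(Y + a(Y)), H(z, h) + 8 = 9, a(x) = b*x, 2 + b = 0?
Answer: -336744/7 ≈ -48106.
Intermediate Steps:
b = -2 (b = -2 + 0 = -2)
a(x) = -2*x
d(q) = -2*q
H(z, h) = 1 (H(z, h) = -8 + 9 = 1)
I(G, Y) = -(6 + G)/Y (I(G, Y) = (G + 6)/(Y - 2*Y) = (6 + G)/((-Y)) = (6 + G)*(-1/Y) = -(6 + G)/Y)
m(J) = 1 + J² + J/7 (m(J) = (J² + ((-6 - 1*(-7))/7)*J) + 1 = (J² + ((-6 + 7)/7)*J) + 1 = (J² + ((⅐)*1)*J) + 1 = (J² + J/7) + 1 = 1 + J² + J/7)
-47433 - m(d(13)) = -47433 - (1 + (-2*13)² + (-2*13)/7) = -47433 - (1 + (-26)² + (⅐)*(-26)) = -47433 - (1 + 676 - 26/7) = -47433 - 1*4713/7 = -47433 - 4713/7 = -336744/7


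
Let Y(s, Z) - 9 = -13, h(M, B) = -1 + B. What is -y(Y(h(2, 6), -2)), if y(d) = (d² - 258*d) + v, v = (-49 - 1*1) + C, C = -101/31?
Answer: -30837/31 ≈ -994.74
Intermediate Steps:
C = -101/31 (C = -101*1/31 = -101/31 ≈ -3.2581)
v = -1651/31 (v = (-49 - 1*1) - 101/31 = (-49 - 1) - 101/31 = -50 - 101/31 = -1651/31 ≈ -53.258)
Y(s, Z) = -4 (Y(s, Z) = 9 - 13 = -4)
y(d) = -1651/31 + d² - 258*d (y(d) = (d² - 258*d) - 1651/31 = -1651/31 + d² - 258*d)
-y(Y(h(2, 6), -2)) = -(-1651/31 + (-4)² - 258*(-4)) = -(-1651/31 + 16 + 1032) = -1*30837/31 = -30837/31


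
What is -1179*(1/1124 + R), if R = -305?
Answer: 404183601/1124 ≈ 3.5959e+5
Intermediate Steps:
-1179*(1/1124 + R) = -1179*(1/1124 - 305) = -1179*(-342819/1124) = 404183601/1124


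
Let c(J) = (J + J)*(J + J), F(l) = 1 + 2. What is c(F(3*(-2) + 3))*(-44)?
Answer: -1584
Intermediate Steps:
F(l) = 3
c(J) = 4*J² (c(J) = (2*J)*(2*J) = 4*J²)
c(F(3*(-2) + 3))*(-44) = (4*3²)*(-44) = (4*9)*(-44) = 36*(-44) = -1584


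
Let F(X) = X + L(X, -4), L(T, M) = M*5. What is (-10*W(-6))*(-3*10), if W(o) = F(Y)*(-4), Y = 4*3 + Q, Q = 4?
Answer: 4800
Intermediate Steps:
L(T, M) = 5*M
Y = 16 (Y = 4*3 + 4 = 12 + 4 = 16)
F(X) = -20 + X (F(X) = X + 5*(-4) = X - 20 = -20 + X)
W(o) = 16 (W(o) = (-20 + 16)*(-4) = -4*(-4) = 16)
(-10*W(-6))*(-3*10) = (-10*16)*(-3*10) = -160*(-30) = 4800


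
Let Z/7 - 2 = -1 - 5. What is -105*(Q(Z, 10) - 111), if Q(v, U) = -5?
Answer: 12180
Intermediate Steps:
Z = -28 (Z = 14 + 7*(-1 - 5) = 14 + 7*(-6) = 14 - 42 = -28)
-105*(Q(Z, 10) - 111) = -105*(-5 - 111) = -105*(-116) = 12180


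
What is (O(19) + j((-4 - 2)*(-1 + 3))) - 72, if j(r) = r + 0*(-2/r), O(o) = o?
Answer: -65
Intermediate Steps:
j(r) = r (j(r) = r + 0 = r)
(O(19) + j((-4 - 2)*(-1 + 3))) - 72 = (19 + (-4 - 2)*(-1 + 3)) - 72 = (19 - 6*2) - 72 = (19 - 12) - 72 = 7 - 72 = -65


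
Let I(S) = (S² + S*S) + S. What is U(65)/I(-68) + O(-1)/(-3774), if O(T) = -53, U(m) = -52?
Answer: 1423/169830 ≈ 0.0083790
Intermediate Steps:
I(S) = S + 2*S² (I(S) = (S² + S²) + S = 2*S² + S = S + 2*S²)
U(65)/I(-68) + O(-1)/(-3774) = -52*(-1/(68*(1 + 2*(-68)))) - 53/(-3774) = -52*(-1/(68*(1 - 136))) - 53*(-1/3774) = -52/((-68*(-135))) + 53/3774 = -52/9180 + 53/3774 = -52*1/9180 + 53/3774 = -13/2295 + 53/3774 = 1423/169830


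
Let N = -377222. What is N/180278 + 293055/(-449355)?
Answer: -7411265370/2700294023 ≈ -2.7446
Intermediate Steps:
N/180278 + 293055/(-449355) = -377222/180278 + 293055/(-449355) = -377222*1/180278 + 293055*(-1/449355) = -188611/90139 - 19537/29957 = -7411265370/2700294023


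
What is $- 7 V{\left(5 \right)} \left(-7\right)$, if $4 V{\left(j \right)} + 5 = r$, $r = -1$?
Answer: $- \frac{147}{2} \approx -73.5$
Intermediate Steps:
$V{\left(j \right)} = - \frac{3}{2}$ ($V{\left(j \right)} = - \frac{5}{4} + \frac{1}{4} \left(-1\right) = - \frac{5}{4} - \frac{1}{4} = - \frac{3}{2}$)
$- 7 V{\left(5 \right)} \left(-7\right) = \left(-7\right) \left(- \frac{3}{2}\right) \left(-7\right) = \frac{21}{2} \left(-7\right) = - \frac{147}{2}$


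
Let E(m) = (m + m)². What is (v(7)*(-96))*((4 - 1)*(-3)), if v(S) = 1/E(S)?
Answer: 216/49 ≈ 4.4082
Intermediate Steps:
E(m) = 4*m² (E(m) = (2*m)² = 4*m²)
v(S) = 1/(4*S²)
(v(7)*(-96))*((4 - 1)*(-3)) = (((¼)/7²)*(-96))*((4 - 1)*(-3)) = (((¼)*(1/49))*(-96))*(3*(-3)) = ((1/196)*(-96))*(-9) = -24/49*(-9) = 216/49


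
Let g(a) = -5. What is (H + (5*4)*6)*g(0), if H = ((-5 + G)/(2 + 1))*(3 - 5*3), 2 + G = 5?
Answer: -640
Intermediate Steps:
G = 3 (G = -2 + 5 = 3)
H = 8 (H = ((-5 + 3)/(2 + 1))*(3 - 5*3) = (-2/3)*(3 - 15) = -2*1/3*(-12) = -2/3*(-12) = 8)
(H + (5*4)*6)*g(0) = (8 + (5*4)*6)*(-5) = (8 + 20*6)*(-5) = (8 + 120)*(-5) = 128*(-5) = -640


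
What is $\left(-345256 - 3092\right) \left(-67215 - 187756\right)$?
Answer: $88818637908$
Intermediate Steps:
$\left(-345256 - 3092\right) \left(-67215 - 187756\right) = \left(-348348\right) \left(-254971\right) = 88818637908$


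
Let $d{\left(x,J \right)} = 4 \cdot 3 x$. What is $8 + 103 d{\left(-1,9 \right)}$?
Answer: $-1228$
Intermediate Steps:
$d{\left(x,J \right)} = 12 x$
$8 + 103 d{\left(-1,9 \right)} = 8 + 103 \cdot 12 \left(-1\right) = 8 + 103 \left(-12\right) = 8 - 1236 = -1228$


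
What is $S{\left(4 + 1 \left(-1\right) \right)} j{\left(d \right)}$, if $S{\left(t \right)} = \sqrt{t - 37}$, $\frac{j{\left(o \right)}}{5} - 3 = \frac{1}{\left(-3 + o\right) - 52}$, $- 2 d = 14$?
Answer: $\frac{925 i \sqrt{34}}{62} \approx 86.994 i$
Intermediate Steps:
$d = -7$ ($d = \left(- \frac{1}{2}\right) 14 = -7$)
$j{\left(o \right)} = 15 + \frac{5}{-55 + o}$ ($j{\left(o \right)} = 15 + \frac{5}{\left(-3 + o\right) - 52} = 15 + \frac{5}{-55 + o}$)
$S{\left(t \right)} = \sqrt{-37 + t}$
$S{\left(4 + 1 \left(-1\right) \right)} j{\left(d \right)} = \sqrt{-37 + \left(4 + 1 \left(-1\right)\right)} \frac{5 \left(-164 + 3 \left(-7\right)\right)}{-55 - 7} = \sqrt{-37 + \left(4 - 1\right)} \frac{5 \left(-164 - 21\right)}{-62} = \sqrt{-37 + 3} \cdot 5 \left(- \frac{1}{62}\right) \left(-185\right) = \sqrt{-34} \cdot \frac{925}{62} = i \sqrt{34} \cdot \frac{925}{62} = \frac{925 i \sqrt{34}}{62}$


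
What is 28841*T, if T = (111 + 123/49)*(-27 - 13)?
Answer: -6416545680/49 ≈ -1.3095e+8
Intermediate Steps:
T = -222480/49 (T = (111 + 123*(1/49))*(-40) = (111 + 123/49)*(-40) = (5562/49)*(-40) = -222480/49 ≈ -4540.4)
28841*T = 28841*(-222480/49) = -6416545680/49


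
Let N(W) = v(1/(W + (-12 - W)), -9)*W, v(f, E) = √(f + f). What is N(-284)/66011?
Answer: -142*I*√6/198033 ≈ -0.0017564*I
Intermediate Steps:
v(f, E) = √2*√f (v(f, E) = √(2*f) = √2*√f)
N(W) = I*W*√6/6 (N(W) = (√2*√(1/(W + (-12 - W))))*W = (√2*√(1/(-12)))*W = (√2*√(-1/12))*W = (√2*(I*√3/6))*W = (I*√6/6)*W = I*W*√6/6)
N(-284)/66011 = ((⅙)*I*(-284)*√6)/66011 = -142*I*√6/3*(1/66011) = -142*I*√6/198033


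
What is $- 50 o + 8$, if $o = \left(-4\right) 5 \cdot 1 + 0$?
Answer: $1008$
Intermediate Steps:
$o = -20$ ($o = \left(-20\right) 1 + 0 = -20 + 0 = -20$)
$- 50 o + 8 = \left(-50\right) \left(-20\right) + 8 = 1000 + 8 = 1008$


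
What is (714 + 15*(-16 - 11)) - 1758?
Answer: -1449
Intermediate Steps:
(714 + 15*(-16 - 11)) - 1758 = (714 + 15*(-27)) - 1758 = (714 - 405) - 1758 = 309 - 1758 = -1449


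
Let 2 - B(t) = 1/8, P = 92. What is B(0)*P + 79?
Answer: 503/2 ≈ 251.50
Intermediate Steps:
B(t) = 15/8 (B(t) = 2 - 1/8 = 2 - 1*⅛ = 2 - ⅛ = 15/8)
B(0)*P + 79 = (15/8)*92 + 79 = 345/2 + 79 = 503/2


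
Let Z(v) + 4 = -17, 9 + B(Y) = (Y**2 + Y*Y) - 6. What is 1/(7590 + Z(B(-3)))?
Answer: 1/7569 ≈ 0.00013212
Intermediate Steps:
B(Y) = -15 + 2*Y**2 (B(Y) = -9 + ((Y**2 + Y*Y) - 6) = -9 + ((Y**2 + Y**2) - 6) = -9 + (2*Y**2 - 6) = -9 + (-6 + 2*Y**2) = -15 + 2*Y**2)
Z(v) = -21 (Z(v) = -4 - 17 = -21)
1/(7590 + Z(B(-3))) = 1/(7590 - 21) = 1/7569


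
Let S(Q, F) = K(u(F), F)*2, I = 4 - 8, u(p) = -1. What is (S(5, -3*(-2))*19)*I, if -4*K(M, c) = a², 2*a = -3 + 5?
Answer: 38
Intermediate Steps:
a = 1 (a = (-3 + 5)/2 = (½)*2 = 1)
I = -4
K(M, c) = -¼ (K(M, c) = -¼*1² = -¼*1 = -¼)
S(Q, F) = -½ (S(Q, F) = -¼*2 = -½)
(S(5, -3*(-2))*19)*I = -½*19*(-4) = -19/2*(-4) = 38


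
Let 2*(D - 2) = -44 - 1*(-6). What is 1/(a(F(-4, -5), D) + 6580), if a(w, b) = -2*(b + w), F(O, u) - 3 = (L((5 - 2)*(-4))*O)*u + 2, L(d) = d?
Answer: 1/7084 ≈ 0.00014116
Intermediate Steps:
D = -17 (D = 2 + (-44 - 1*(-6))/2 = 2 + (-44 + 6)/2 = 2 + (1/2)*(-38) = 2 - 19 = -17)
F(O, u) = 5 - 12*O*u (F(O, u) = 3 + ((((5 - 2)*(-4))*O)*u + 2) = 3 + (((3*(-4))*O)*u + 2) = 3 + ((-12*O)*u + 2) = 3 + (-12*O*u + 2) = 3 + (2 - 12*O*u) = 5 - 12*O*u)
a(w, b) = -2*b - 2*w
1/(a(F(-4, -5), D) + 6580) = 1/((-2*(-17) - 2*(5 - 12*(-4)*(-5))) + 6580) = 1/((34 - 2*(5 - 240)) + 6580) = 1/((34 - 2*(-235)) + 6580) = 1/((34 + 470) + 6580) = 1/(504 + 6580) = 1/7084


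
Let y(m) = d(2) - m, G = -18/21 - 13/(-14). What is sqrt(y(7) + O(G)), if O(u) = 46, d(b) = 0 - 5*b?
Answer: sqrt(29) ≈ 5.3852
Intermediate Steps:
d(b) = -5*b
G = 1/14 (G = -18*1/21 - 13*(-1/14) = -6/7 + 13/14 = 1/14 ≈ 0.071429)
y(m) = -10 - m (y(m) = -5*2 - m = -10 - m)
sqrt(y(7) + O(G)) = sqrt((-10 - 1*7) + 46) = sqrt((-10 - 7) + 46) = sqrt(-17 + 46) = sqrt(29)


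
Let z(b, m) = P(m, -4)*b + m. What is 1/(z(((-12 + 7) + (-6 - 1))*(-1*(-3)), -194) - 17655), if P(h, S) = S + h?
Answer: -1/10721 ≈ -9.3275e-5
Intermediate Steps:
z(b, m) = m + b*(-4 + m) (z(b, m) = (-4 + m)*b + m = b*(-4 + m) + m = m + b*(-4 + m))
1/(z(((-12 + 7) + (-6 - 1))*(-1*(-3)), -194) - 17655) = 1/((-194 + (((-12 + 7) + (-6 - 1))*(-1*(-3)))*(-4 - 194)) - 17655) = 1/((-194 + ((-5 - 7)*3)*(-198)) - 17655) = 1/((-194 - 12*3*(-198)) - 17655) = 1/((-194 - 36*(-198)) - 17655) = 1/((-194 + 7128) - 17655) = 1/(6934 - 17655) = 1/(-10721) = -1/10721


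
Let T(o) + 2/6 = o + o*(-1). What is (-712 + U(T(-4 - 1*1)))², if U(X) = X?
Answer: 4566769/9 ≈ 5.0742e+5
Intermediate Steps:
T(o) = -⅓ (T(o) = -⅓ + (o + o*(-1)) = -⅓ + (o - o) = -⅓ + 0 = -⅓)
(-712 + U(T(-4 - 1*1)))² = (-712 - ⅓)² = (-2137/3)² = 4566769/9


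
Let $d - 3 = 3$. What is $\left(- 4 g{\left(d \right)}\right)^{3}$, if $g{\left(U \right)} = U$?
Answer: $-13824$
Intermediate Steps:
$d = 6$ ($d = 3 + 3 = 6$)
$\left(- 4 g{\left(d \right)}\right)^{3} = \left(\left(-4\right) 6\right)^{3} = \left(-24\right)^{3} = -13824$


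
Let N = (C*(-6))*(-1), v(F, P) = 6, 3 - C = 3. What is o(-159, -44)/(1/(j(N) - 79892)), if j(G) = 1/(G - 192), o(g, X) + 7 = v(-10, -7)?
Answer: 15339265/192 ≈ 79892.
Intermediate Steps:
C = 0 (C = 3 - 1*3 = 3 - 3 = 0)
o(g, X) = -1 (o(g, X) = -7 + 6 = -1)
N = 0 (N = (0*(-6))*(-1) = 0*(-1) = 0)
j(G) = 1/(-192 + G)
o(-159, -44)/(1/(j(N) - 79892)) = -1/(1/(1/(-192 + 0) - 79892)) = -1/(1/(1/(-192) - 79892)) = -1/(1/(-1/192 - 79892)) = -1/(1/(-15339265/192)) = -1/(-192/15339265) = -1*(-15339265/192) = 15339265/192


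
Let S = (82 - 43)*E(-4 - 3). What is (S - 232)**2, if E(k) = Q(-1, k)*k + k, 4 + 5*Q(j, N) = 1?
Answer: 2910436/25 ≈ 1.1642e+5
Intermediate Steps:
Q(j, N) = -3/5 (Q(j, N) = -4/5 + (1/5)*1 = -4/5 + 1/5 = -3/5)
E(k) = 2*k/5 (E(k) = -3*k/5 + k = 2*k/5)
S = -546/5 (S = (82 - 43)*(2*(-4 - 3)/5) = 39*((2/5)*(-7)) = 39*(-14/5) = -546/5 ≈ -109.20)
(S - 232)**2 = (-546/5 - 232)**2 = (-1706/5)**2 = 2910436/25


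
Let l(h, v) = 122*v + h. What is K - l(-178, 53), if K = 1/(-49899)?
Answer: -313764913/49899 ≈ -6288.0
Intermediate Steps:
l(h, v) = h + 122*v
K = -1/49899 ≈ -2.0040e-5
K - l(-178, 53) = -1/49899 - (-178 + 122*53) = -1/49899 - (-178 + 6466) = -1/49899 - 1*6288 = -1/49899 - 6288 = -313764913/49899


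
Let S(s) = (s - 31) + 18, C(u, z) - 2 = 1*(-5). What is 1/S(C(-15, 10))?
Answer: -1/16 ≈ -0.062500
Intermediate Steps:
C(u, z) = -3 (C(u, z) = 2 + 1*(-5) = 2 - 5 = -3)
S(s) = -13 + s (S(s) = (-31 + s) + 18 = -13 + s)
1/S(C(-15, 10)) = 1/(-13 - 3) = 1/(-16) = -1/16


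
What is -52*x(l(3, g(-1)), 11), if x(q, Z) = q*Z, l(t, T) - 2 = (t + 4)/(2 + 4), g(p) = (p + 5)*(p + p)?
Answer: -5434/3 ≈ -1811.3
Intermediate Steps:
g(p) = 2*p*(5 + p) (g(p) = (5 + p)*(2*p) = 2*p*(5 + p))
l(t, T) = 8/3 + t/6 (l(t, T) = 2 + (t + 4)/(2 + 4) = 2 + (4 + t)/6 = 2 + (4 + t)*(⅙) = 2 + (⅔ + t/6) = 8/3 + t/6)
x(q, Z) = Z*q
-52*x(l(3, g(-1)), 11) = -572*(8/3 + (⅙)*3) = -572*(8/3 + ½) = -572*19/6 = -52*209/6 = -5434/3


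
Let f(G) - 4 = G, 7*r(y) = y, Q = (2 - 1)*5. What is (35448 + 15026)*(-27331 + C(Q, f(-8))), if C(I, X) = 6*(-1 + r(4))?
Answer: -9657442790/7 ≈ -1.3796e+9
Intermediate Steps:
Q = 5 (Q = 1*5 = 5)
r(y) = y/7
f(G) = 4 + G
C(I, X) = -18/7 (C(I, X) = 6*(-1 + (⅐)*4) = 6*(-1 + 4/7) = 6*(-3/7) = -18/7)
(35448 + 15026)*(-27331 + C(Q, f(-8))) = (35448 + 15026)*(-27331 - 18/7) = 50474*(-191335/7) = -9657442790/7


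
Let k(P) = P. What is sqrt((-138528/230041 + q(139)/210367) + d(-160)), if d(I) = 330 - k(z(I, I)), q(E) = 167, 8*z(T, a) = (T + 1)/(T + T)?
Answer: sqrt(19744473019528193156148846890)/7742885607520 ≈ 18.148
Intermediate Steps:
z(T, a) = (1 + T)/(16*T) (z(T, a) = ((T + 1)/(T + T))/8 = ((1 + T)/((2*T)))/8 = ((1 + T)*(1/(2*T)))/8 = ((1 + T)/(2*T))/8 = (1 + T)/(16*T))
d(I) = 330 - (1 + I)/(16*I)
sqrt((-138528/230041 + q(139)/210367) + d(-160)) = sqrt((-138528/230041 + 167/210367) + (1/16)*(-1 + 5279*(-160))/(-160)) = sqrt((-138528*1/230041 + 167*(1/210367)) + (1/16)*(-1/160)*(-1 - 844640)) = sqrt((-138528/230041 + 167/210367) + (1/16)*(-1/160)*(-844641)) = sqrt(-29103302929/48393035047 + 844641/2560) = sqrt(40800237059634887/123886169720320) = sqrt(19744473019528193156148846890)/7742885607520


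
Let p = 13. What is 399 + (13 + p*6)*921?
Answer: 84210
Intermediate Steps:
399 + (13 + p*6)*921 = 399 + (13 + 13*6)*921 = 399 + (13 + 78)*921 = 399 + 91*921 = 399 + 83811 = 84210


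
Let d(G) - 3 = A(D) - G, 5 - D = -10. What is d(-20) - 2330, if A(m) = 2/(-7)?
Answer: -16151/7 ≈ -2307.3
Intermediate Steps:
D = 15 (D = 5 - 1*(-10) = 5 + 10 = 15)
A(m) = -2/7 (A(m) = 2*(-1/7) = -2/7)
d(G) = 19/7 - G (d(G) = 3 + (-2/7 - G) = 19/7 - G)
d(-20) - 2330 = (19/7 - 1*(-20)) - 2330 = (19/7 + 20) - 2330 = 159/7 - 2330 = -16151/7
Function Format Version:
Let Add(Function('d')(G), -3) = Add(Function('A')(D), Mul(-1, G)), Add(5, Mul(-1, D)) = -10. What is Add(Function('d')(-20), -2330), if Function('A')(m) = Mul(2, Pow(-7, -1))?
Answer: Rational(-16151, 7) ≈ -2307.3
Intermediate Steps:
D = 15 (D = Add(5, Mul(-1, -10)) = Add(5, 10) = 15)
Function('A')(m) = Rational(-2, 7) (Function('A')(m) = Mul(2, Rational(-1, 7)) = Rational(-2, 7))
Function('d')(G) = Add(Rational(19, 7), Mul(-1, G)) (Function('d')(G) = Add(3, Add(Rational(-2, 7), Mul(-1, G))) = Add(Rational(19, 7), Mul(-1, G)))
Add(Function('d')(-20), -2330) = Add(Add(Rational(19, 7), Mul(-1, -20)), -2330) = Add(Add(Rational(19, 7), 20), -2330) = Add(Rational(159, 7), -2330) = Rational(-16151, 7)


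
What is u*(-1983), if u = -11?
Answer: 21813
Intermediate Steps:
u*(-1983) = -11*(-1983) = 21813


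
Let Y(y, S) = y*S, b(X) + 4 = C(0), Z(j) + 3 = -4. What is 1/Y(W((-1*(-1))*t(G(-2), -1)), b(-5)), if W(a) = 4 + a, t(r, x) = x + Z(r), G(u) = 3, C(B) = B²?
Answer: 1/16 ≈ 0.062500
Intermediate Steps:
Z(j) = -7 (Z(j) = -3 - 4 = -7)
b(X) = -4 (b(X) = -4 + 0² = -4 + 0 = -4)
t(r, x) = -7 + x (t(r, x) = x - 7 = -7 + x)
Y(y, S) = S*y
1/Y(W((-1*(-1))*t(G(-2), -1)), b(-5)) = 1/(-4*(4 + (-1*(-1))*(-7 - 1))) = 1/(-4*(4 + 1*(-8))) = 1/(-4*(4 - 8)) = 1/(-4*(-4)) = 1/16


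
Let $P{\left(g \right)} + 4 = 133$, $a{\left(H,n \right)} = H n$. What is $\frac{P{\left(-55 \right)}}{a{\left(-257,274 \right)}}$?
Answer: $- \frac{129}{70418} \approx -0.0018319$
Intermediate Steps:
$P{\left(g \right)} = 129$ ($P{\left(g \right)} = -4 + 133 = 129$)
$\frac{P{\left(-55 \right)}}{a{\left(-257,274 \right)}} = \frac{129}{\left(-257\right) 274} = \frac{129}{-70418} = 129 \left(- \frac{1}{70418}\right) = - \frac{129}{70418}$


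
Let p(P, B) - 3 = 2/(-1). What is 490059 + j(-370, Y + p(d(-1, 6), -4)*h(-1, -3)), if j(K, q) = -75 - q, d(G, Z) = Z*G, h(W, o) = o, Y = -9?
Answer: 489996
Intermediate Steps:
d(G, Z) = G*Z
p(P, B) = 1 (p(P, B) = 3 + 2/(-1) = 3 + 2*(-1) = 3 - 2 = 1)
490059 + j(-370, Y + p(d(-1, 6), -4)*h(-1, -3)) = 490059 + (-75 - (-9 + 1*(-3))) = 490059 + (-75 - (-9 - 3)) = 490059 + (-75 - 1*(-12)) = 490059 + (-75 + 12) = 490059 - 63 = 489996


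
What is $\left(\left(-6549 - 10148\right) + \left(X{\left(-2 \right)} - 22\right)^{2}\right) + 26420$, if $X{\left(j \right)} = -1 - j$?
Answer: $10164$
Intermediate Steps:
$\left(\left(-6549 - 10148\right) + \left(X{\left(-2 \right)} - 22\right)^{2}\right) + 26420 = \left(\left(-6549 - 10148\right) + \left(\left(-1 - -2\right) - 22\right)^{2}\right) + 26420 = \left(-16697 + \left(\left(-1 + 2\right) - 22\right)^{2}\right) + 26420 = \left(-16697 + \left(1 - 22\right)^{2}\right) + 26420 = \left(-16697 + \left(-21\right)^{2}\right) + 26420 = \left(-16697 + 441\right) + 26420 = -16256 + 26420 = 10164$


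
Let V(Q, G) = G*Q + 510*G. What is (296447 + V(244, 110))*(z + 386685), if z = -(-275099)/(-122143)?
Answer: 17918672173085272/122143 ≈ 1.4670e+11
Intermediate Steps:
z = -275099/122143 (z = -(-275099)*(-1)/122143 = -1*275099/122143 = -275099/122143 ≈ -2.2523)
V(Q, G) = 510*G + G*Q
(296447 + V(244, 110))*(z + 386685) = (296447 + 110*(510 + 244))*(-275099/122143 + 386685) = (296447 + 110*754)*(47230590856/122143) = (296447 + 82940)*(47230590856/122143) = 379387*(47230590856/122143) = 17918672173085272/122143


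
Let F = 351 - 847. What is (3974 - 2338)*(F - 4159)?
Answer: -7615580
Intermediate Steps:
F = -496
(3974 - 2338)*(F - 4159) = (3974 - 2338)*(-496 - 4159) = 1636*(-4655) = -7615580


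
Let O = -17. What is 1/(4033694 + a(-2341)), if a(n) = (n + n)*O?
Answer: 1/4113288 ≈ 2.4311e-7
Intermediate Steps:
a(n) = -34*n (a(n) = (n + n)*(-17) = (2*n)*(-17) = -34*n)
1/(4033694 + a(-2341)) = 1/(4033694 - 34*(-2341)) = 1/(4033694 + 79594) = 1/4113288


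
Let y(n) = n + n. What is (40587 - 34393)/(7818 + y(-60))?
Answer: 3097/3849 ≈ 0.80462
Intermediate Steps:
y(n) = 2*n
(40587 - 34393)/(7818 + y(-60)) = (40587 - 34393)/(7818 + 2*(-60)) = 6194/(7818 - 120) = 6194/7698 = 6194*(1/7698) = 3097/3849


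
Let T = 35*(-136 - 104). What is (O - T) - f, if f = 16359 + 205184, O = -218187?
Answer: -431330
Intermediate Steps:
T = -8400 (T = 35*(-240) = -8400)
f = 221543
(O - T) - f = (-218187 - 1*(-8400)) - 1*221543 = (-218187 + 8400) - 221543 = -209787 - 221543 = -431330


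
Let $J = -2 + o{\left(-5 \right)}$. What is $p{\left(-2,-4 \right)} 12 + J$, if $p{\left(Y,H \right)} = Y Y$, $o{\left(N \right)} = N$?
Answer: $41$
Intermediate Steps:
$p{\left(Y,H \right)} = Y^{2}$
$J = -7$ ($J = -2 - 5 = -7$)
$p{\left(-2,-4 \right)} 12 + J = \left(-2\right)^{2} \cdot 12 - 7 = 4 \cdot 12 - 7 = 48 - 7 = 41$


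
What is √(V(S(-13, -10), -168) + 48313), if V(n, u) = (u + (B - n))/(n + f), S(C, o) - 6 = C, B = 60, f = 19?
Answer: √1738965/6 ≈ 219.78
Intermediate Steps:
S(C, o) = 6 + C
V(n, u) = (60 + u - n)/(19 + n) (V(n, u) = (u + (60 - n))/(n + 19) = (60 + u - n)/(19 + n))
√(V(S(-13, -10), -168) + 48313) = √((60 - 168 - (6 - 13))/(19 + (6 - 13)) + 48313) = √((60 - 168 - 1*(-7))/(19 - 7) + 48313) = √((60 - 168 + 7)/12 + 48313) = √((1/12)*(-101) + 48313) = √(-101/12 + 48313) = √(579655/12) = √1738965/6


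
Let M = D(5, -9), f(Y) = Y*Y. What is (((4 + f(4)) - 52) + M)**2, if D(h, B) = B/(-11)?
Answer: 117649/121 ≈ 972.31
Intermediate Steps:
D(h, B) = -B/11 (D(h, B) = B*(-1/11) = -B/11)
f(Y) = Y**2
M = 9/11 (M = -1/11*(-9) = 9/11 ≈ 0.81818)
(((4 + f(4)) - 52) + M)**2 = (((4 + 4**2) - 52) + 9/11)**2 = (((4 + 16) - 52) + 9/11)**2 = ((20 - 52) + 9/11)**2 = (-32 + 9/11)**2 = (-343/11)**2 = 117649/121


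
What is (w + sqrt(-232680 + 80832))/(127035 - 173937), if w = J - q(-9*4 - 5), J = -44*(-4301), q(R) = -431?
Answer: -63225/15634 - I*sqrt(4218)/7817 ≈ -4.0441 - 0.0083083*I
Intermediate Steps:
J = 189244
w = 189675 (w = 189244 - 1*(-431) = 189244 + 431 = 189675)
(w + sqrt(-232680 + 80832))/(127035 - 173937) = (189675 + sqrt(-232680 + 80832))/(127035 - 173937) = (189675 + sqrt(-151848))/(-46902) = (189675 + 6*I*sqrt(4218))*(-1/46902) = -63225/15634 - I*sqrt(4218)/7817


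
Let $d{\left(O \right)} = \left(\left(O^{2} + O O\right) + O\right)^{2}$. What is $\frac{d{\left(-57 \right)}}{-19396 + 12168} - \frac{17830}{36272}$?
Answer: $- \frac{188115814259}{32771752} \approx -5740.2$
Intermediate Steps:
$d{\left(O \right)} = \left(O + 2 O^{2}\right)^{2}$ ($d{\left(O \right)} = \left(\left(O^{2} + O^{2}\right) + O\right)^{2} = \left(2 O^{2} + O\right)^{2} = \left(O + 2 O^{2}\right)^{2}$)
$\frac{d{\left(-57 \right)}}{-19396 + 12168} - \frac{17830}{36272} = \frac{\left(-57\right)^{2} \left(1 + 2 \left(-57\right)\right)^{2}}{-19396 + 12168} - \frac{17830}{36272} = \frac{3249 \left(1 - 114\right)^{2}}{-7228} - \frac{8915}{18136} = 3249 \left(-113\right)^{2} \left(- \frac{1}{7228}\right) - \frac{8915}{18136} = 3249 \cdot 12769 \left(- \frac{1}{7228}\right) - \frac{8915}{18136} = 41486481 \left(- \frac{1}{7228}\right) - \frac{8915}{18136} = - \frac{41486481}{7228} - \frac{8915}{18136} = - \frac{188115814259}{32771752}$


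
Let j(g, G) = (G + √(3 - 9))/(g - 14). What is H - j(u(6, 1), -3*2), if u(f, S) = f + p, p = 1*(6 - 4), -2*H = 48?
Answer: -25 + I*√6/6 ≈ -25.0 + 0.40825*I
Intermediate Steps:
H = -24 (H = -½*48 = -24)
p = 2 (p = 1*2 = 2)
u(f, S) = 2 + f (u(f, S) = f + 2 = 2 + f)
j(g, G) = (G + I*√6)/(-14 + g) (j(g, G) = (G + √(-6))/(-14 + g) = (G + I*√6)/(-14 + g))
H - j(u(6, 1), -3*2) = -24 - (-3*2 + I*√6)/(-14 + (2 + 6)) = -24 - (-6 + I*√6)/(-14 + 8) = -24 - (-6 + I*√6)/(-6) = -24 - (-1)*(-6 + I*√6)/6 = -24 - (1 - I*√6/6) = -24 + (-1 + I*√6/6) = -25 + I*√6/6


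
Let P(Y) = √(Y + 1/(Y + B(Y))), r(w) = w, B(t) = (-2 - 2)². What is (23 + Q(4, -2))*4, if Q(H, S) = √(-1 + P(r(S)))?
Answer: 92 + 2*√(-196 + 42*I*√42)/7 ≈ 94.385 + 4.6573*I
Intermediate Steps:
B(t) = 16 (B(t) = (-4)² = 16)
P(Y) = √(Y + 1/(16 + Y)) (P(Y) = √(Y + 1/(Y + 16)) = √(Y + 1/(16 + Y)))
Q(H, S) = √(-1 + √((1 + S*(16 + S))/(16 + S)))
(23 + Q(4, -2))*4 = (23 + √(-1 + √((1 - 2*(16 - 2))/(16 - 2))))*4 = (23 + √(-1 + √((1 - 2*14)/14)))*4 = (23 + √(-1 + √((1 - 28)/14)))*4 = (23 + √(-1 + √((1/14)*(-27))))*4 = (23 + √(-1 + √(-27/14)))*4 = (23 + √(-1 + 3*I*√42/14))*4 = 92 + 4*√(-1 + 3*I*√42/14)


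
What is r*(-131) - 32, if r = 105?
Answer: -13787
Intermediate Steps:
r*(-131) - 32 = 105*(-131) - 32 = -13755 - 32 = -13787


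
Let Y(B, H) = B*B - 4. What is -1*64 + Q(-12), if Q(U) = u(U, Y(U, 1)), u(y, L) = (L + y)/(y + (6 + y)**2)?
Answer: -176/3 ≈ -58.667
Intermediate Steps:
Y(B, H) = -4 + B**2 (Y(B, H) = B**2 - 4 = -4 + B**2)
u(y, L) = (L + y)/(y + (6 + y)**2)
Q(U) = (-4 + U + U**2)/(U + (6 + U)**2) (Q(U) = ((-4 + U**2) + U)/(U + (6 + U)**2) = (-4 + U + U**2)/(U + (6 + U)**2))
-1*64 + Q(-12) = -1*64 + (-4 - 12 + (-12)**2)/(-12 + (6 - 12)**2) = -64 + (-4 - 12 + 144)/(-12 + (-6)**2) = -64 + 128/(-12 + 36) = -64 + 128/24 = -64 + (1/24)*128 = -64 + 16/3 = -176/3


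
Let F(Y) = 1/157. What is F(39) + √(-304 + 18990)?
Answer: 1/157 + √18686 ≈ 136.70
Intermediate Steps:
F(Y) = 1/157
F(39) + √(-304 + 18990) = 1/157 + √(-304 + 18990) = 1/157 + √18686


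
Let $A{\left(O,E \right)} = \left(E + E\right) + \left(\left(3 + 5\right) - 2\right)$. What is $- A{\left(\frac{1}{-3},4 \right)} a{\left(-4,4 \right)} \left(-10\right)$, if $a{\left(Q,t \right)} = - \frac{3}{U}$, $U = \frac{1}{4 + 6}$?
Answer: $-4200$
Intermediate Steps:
$U = \frac{1}{10} \approx 0.1$
$a{\left(Q,t \right)} = -30$ ($a{\left(Q,t \right)} = - 3 \frac{1}{\frac{1}{10}} = \left(-3\right) 10 = -30$)
$A{\left(O,E \right)} = 6 + 2 E$ ($A{\left(O,E \right)} = 2 E + \left(8 - 2\right) = 2 E + 6 = 6 + 2 E$)
$- A{\left(\frac{1}{-3},4 \right)} a{\left(-4,4 \right)} \left(-10\right) = - \left(6 + 2 \cdot 4\right) \left(-30\right) \left(-10\right) = - \left(6 + 8\right) \left(-30\right) \left(-10\right) = - 14 \left(-30\right) \left(-10\right) = - \left(-420\right) \left(-10\right) = \left(-1\right) 4200 = -4200$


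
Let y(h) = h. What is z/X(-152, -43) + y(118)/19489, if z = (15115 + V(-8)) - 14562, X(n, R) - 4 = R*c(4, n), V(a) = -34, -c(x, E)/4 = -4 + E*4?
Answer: 2305889/2051412140 ≈ 0.0011241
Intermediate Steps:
c(x, E) = 16 - 16*E (c(x, E) = -4*(-4 + E*4) = -4*(-4 + 4*E) = 16 - 16*E)
X(n, R) = 4 + R*(16 - 16*n)
z = 519 (z = (15115 - 34) - 14562 = 15081 - 14562 = 519)
z/X(-152, -43) + y(118)/19489 = 519/(4 - 16*(-43)*(-1 - 152)) + 118/19489 = 519/(4 - 16*(-43)*(-153)) + 118*(1/19489) = 519/(4 - 105264) + 118/19489 = 519/(-105260) + 118/19489 = 519*(-1/105260) + 118/19489 = -519/105260 + 118/19489 = 2305889/2051412140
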